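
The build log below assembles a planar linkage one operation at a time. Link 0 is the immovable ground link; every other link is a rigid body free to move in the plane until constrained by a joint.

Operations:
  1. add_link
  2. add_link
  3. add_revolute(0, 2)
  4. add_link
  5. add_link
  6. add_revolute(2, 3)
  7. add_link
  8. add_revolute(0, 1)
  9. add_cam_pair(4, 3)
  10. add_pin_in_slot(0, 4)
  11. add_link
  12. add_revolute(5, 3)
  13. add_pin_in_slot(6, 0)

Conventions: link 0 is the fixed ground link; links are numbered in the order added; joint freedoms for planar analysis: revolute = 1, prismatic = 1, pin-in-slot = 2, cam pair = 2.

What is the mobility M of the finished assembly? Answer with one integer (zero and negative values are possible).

ground; <1,0,0>
#1 <2,0,0>
#2 <3,0,0>
R:0↔2 J1 <3,1,0>
#3 <4,1,0>
#4 <5,1,0>
R:2↔3 J1 <5,2,0>
#5 <6,2,0>
R:0↔1 J1 <6,3,0>
C:4↔3 J2 <6,3,1>
PS:0↔4 J2 <6,3,2>
#6 <7,3,2>
R:5↔3 J1 <7,4,2>
PS:6↔0 J2 <7,4,3>
3×6 − 2×4 − 1×3 = 7

M = 7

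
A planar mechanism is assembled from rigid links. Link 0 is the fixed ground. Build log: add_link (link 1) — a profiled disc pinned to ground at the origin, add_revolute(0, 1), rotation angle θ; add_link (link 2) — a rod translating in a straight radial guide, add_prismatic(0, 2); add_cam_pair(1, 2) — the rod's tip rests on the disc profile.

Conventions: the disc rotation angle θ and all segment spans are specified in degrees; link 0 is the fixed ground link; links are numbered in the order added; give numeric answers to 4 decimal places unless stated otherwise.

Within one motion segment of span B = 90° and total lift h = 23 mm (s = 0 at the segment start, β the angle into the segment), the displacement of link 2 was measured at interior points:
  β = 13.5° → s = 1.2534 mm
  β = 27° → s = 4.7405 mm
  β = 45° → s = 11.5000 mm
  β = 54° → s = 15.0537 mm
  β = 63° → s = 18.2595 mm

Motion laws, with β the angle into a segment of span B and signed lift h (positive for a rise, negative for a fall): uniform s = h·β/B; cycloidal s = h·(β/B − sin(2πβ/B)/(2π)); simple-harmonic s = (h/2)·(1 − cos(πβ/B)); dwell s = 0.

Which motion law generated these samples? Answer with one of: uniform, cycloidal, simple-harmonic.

candidates at β/B = r: uniform s = h·r (linear in β); cycloidal s = h·(r − sin(2πr)/(2π)); simple-harmonic s = (h/2)(1 − cos(πr))
β=13.5°: printed 1.2534 | uniform 3.4500, cycloidal 0.4885, simple-harmonic 1.2534
β=27°: printed 4.7405 | uniform 6.9000, cycloidal 3.4186, simple-harmonic 4.7405
β=45°: printed 11.5000 | uniform 11.5000, cycloidal 11.5000, simple-harmonic 11.5000
β=54°: printed 15.0537 | uniform 13.8000, cycloidal 15.9516, simple-harmonic 15.0537
β=63°: printed 18.2595 | uniform 16.1000, cycloidal 19.5814, simple-harmonic 18.2595
only one law matches every sample → simple-harmonic

simple-harmonic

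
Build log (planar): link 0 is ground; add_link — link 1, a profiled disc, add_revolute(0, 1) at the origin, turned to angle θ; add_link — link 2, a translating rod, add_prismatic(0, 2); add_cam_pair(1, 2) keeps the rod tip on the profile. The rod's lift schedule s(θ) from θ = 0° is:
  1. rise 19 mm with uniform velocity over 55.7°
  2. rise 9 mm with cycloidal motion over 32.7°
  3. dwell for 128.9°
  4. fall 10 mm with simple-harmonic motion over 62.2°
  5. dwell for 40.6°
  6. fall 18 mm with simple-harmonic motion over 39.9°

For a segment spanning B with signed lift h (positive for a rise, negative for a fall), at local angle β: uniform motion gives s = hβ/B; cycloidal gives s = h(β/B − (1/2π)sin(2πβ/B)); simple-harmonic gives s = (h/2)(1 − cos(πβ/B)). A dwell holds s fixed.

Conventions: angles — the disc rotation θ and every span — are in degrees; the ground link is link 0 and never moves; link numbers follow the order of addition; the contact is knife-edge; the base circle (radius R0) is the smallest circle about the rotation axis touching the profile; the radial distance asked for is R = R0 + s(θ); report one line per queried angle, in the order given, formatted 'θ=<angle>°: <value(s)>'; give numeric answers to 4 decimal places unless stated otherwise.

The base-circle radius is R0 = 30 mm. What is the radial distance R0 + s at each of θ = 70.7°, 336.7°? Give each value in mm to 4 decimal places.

seg 1 [0°–55.7°] uniform, h=19: full span → s += 19 → s = 19.0000
seg 2 [55.7°–88.4°] cycloidal, h=9: θ=70.7° here. β=15, B=32.7. 9·(0.4587 − sin(2π·0.4587)/(2π)) = 3.7610 → s = 22.7610
seg 2 [55.7°–88.4°] cycloidal, h=9: full span → s += 9 → s = 28.0000
seg 3 [88.4°–217.3°] dwell: s stays 28.0000
seg 4 [217.3°–279.5°] simple-harmonic, h=-10: full span → s += -10 → s = 18.0000
seg 5 [279.5°–320.1°] dwell: s stays 18.0000
seg 6 [320.1°–360°] simple-harmonic, h=-18: θ=336.7° here. β=16.6, B=39.9. -18/2·(1 − cos(π·0.4160)) = -6.6535 → s = 11.3465
θ=70.7°: R = R0 + s = 30 + 22.7610 = 52.7610
θ=336.7°: R = R0 + s = 30 + 11.3465 = 41.3465

θ=70.7°: 52.7610
θ=336.7°: 41.3465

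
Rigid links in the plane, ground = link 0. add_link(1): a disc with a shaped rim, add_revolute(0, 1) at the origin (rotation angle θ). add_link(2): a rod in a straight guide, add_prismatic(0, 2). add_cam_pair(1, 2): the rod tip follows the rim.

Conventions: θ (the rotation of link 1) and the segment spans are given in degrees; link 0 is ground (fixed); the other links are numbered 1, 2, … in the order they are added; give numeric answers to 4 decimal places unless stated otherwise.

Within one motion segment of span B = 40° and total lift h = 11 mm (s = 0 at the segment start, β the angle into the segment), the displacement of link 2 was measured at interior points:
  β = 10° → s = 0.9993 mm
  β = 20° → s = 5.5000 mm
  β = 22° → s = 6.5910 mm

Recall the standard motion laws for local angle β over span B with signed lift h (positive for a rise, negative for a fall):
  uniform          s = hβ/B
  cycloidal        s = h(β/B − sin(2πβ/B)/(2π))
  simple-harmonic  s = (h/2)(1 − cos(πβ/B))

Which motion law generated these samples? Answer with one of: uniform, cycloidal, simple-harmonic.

candidates at β/B = r: uniform s = h·r (linear in β); cycloidal s = h·(r − sin(2πr)/(2π)); simple-harmonic s = (h/2)(1 − cos(πr))
β=10°: printed 0.9993 | uniform 2.7500, cycloidal 0.9993, simple-harmonic 1.6109
β=20°: printed 5.5000 | uniform 5.5000, cycloidal 5.5000, simple-harmonic 5.5000
β=22°: printed 6.5910 | uniform 6.0500, cycloidal 6.5910, simple-harmonic 6.3604
only one law matches every sample → cycloidal

cycloidal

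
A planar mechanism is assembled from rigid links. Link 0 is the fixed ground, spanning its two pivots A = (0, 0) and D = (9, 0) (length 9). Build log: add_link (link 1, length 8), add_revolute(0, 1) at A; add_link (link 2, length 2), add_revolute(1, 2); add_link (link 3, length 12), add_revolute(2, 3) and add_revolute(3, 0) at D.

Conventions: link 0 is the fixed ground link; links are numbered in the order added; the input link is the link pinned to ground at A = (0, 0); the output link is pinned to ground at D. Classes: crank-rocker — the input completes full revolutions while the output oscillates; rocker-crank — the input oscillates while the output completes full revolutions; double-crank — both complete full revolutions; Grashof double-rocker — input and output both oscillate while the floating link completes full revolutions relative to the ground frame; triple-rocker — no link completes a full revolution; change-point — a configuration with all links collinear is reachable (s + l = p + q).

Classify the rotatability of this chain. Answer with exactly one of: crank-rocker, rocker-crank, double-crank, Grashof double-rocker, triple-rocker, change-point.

lengths: ground=9, input=8, coupler=2, output=12
sorted: s=2 (shortest), l=12 (longest), p+q=17
s + l = 14 vs p + q = 17
s + l < p + q (Grashof) with shortest = coupler link → Grashof double-rocker

Grashof double-rocker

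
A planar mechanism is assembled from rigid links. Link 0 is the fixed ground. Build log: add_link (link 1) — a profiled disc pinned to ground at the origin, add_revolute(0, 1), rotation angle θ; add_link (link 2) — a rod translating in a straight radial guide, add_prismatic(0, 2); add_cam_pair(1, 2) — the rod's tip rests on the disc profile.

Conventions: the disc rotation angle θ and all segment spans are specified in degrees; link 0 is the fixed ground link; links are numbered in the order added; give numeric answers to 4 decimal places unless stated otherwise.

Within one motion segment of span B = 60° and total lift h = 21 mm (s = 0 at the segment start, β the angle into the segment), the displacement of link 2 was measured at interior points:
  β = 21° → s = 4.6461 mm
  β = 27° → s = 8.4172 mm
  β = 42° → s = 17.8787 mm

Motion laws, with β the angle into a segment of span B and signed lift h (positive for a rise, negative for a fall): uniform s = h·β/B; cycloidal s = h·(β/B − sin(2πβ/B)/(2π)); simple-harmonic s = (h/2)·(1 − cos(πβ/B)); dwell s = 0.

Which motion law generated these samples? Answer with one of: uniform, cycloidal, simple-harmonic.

candidates at β/B = r: uniform s = h·r (linear in β); cycloidal s = h·(r − sin(2πr)/(2π)); simple-harmonic s = (h/2)(1 − cos(πr))
β=21°: printed 4.6461 | uniform 7.3500, cycloidal 4.6461, simple-harmonic 5.7331
β=27°: printed 8.4172 | uniform 9.4500, cycloidal 8.4172, simple-harmonic 8.8574
β=42°: printed 17.8787 | uniform 14.7000, cycloidal 17.8787, simple-harmonic 16.6717
only one law matches every sample → cycloidal

cycloidal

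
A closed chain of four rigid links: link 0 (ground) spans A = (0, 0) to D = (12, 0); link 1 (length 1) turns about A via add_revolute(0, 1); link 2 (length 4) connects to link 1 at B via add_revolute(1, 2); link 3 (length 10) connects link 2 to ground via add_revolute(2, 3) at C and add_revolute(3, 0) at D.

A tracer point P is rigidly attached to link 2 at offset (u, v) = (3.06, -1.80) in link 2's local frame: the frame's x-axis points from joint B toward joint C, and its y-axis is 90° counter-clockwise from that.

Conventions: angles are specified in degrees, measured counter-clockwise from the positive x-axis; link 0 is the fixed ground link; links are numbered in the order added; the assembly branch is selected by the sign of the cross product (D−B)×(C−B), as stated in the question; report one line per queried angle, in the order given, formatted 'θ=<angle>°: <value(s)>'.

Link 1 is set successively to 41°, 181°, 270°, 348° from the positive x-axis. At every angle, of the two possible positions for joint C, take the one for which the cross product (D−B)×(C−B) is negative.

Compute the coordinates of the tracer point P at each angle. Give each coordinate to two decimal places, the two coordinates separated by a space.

A=(0,0), D=(12.00,0)
θ=41°: B = A + 1.00·(cos41°, sin41°) = (0.7547, 0.6561)
θ=41°: |BD| = 11.2644
θ=41°: circle(B,4.00) ∩ circle(D,10.00): a=1.9036, h=3.5180
θ=41°:   candidates: C₊=(2.8600,4.0572) cross=39.628; C₋=(2.4502,-2.9668) cross=-39.628
θ=41°:   branch - wants cross < 0 → take C=(2.4502,-2.9668) (cross=-39.628)
θ=41°: ex = (C−B)/|BC| = (0.4239,-0.9057); ey = (0.9057,0.4239)
θ=41°: P = B + 3.06·ex + -1.80·ey = (0.4215,-2.8784)
θ=181°: B = A + 1.00·(cos181°, sin181°) = (-0.9998, -0.0175)
θ=181°: |BD| = 12.9999
θ=181°: circle(B,4.00) ∩ circle(D,10.00): a=3.2691, h=2.3050
θ=181°:   candidates: C₊=(2.2662,2.2919) cross=29.964; C₋=(2.2724,-2.3180) cross=-29.964
θ=181°:   branch - wants cross < 0 → take C=(2.2724,-2.3180) (cross=-29.964)
θ=181°: ex = (C−B)/|BC| = (0.8181,-0.5751); ey = (0.5751,0.8181)
θ=181°: P = B + 3.06·ex + -1.80·ey = (0.4681,-3.2499)
θ=270°: B = A + 1.00·(cos270°, sin270°) = (-0.0000, -1.0000)
θ=270°: |BD| = 12.0416
θ=270°: circle(B,4.00) ∩ circle(D,10.00): a=2.5329, h=3.0959
θ=270°:   candidates: C₊=(2.2670,2.2955) cross=37.279; C₋=(2.7812,-3.8748) cross=-37.279
θ=270°:   branch - wants cross < 0 → take C=(2.7812,-3.8748) (cross=-37.279)
θ=270°: ex = (C−B)/|BC| = (0.6953,-0.7187); ey = (0.7187,0.6953)
θ=270°: P = B + 3.06·ex + -1.80·ey = (0.8340,-4.4508)
θ=348°: B = A + 1.00·(cos348°, sin348°) = (0.9781, -0.2079)
θ=348°: |BD| = 11.0238
θ=348°: circle(B,4.00) ∩ circle(D,10.00): a=1.7020, h=3.6198
θ=348°:   candidates: C₊=(2.6115,3.4434) cross=39.905; C₋=(2.7481,-3.7950) cross=-39.905
θ=348°:   branch - wants cross < 0 → take C=(2.7481,-3.7950) (cross=-39.905)
θ=348°: ex = (C−B)/|BC| = (0.4425,-0.8968); ey = (0.8968,0.4425)
θ=348°: P = B + 3.06·ex + -1.80·ey = (0.7180,-3.7485)

θ=41°: 0.42 -2.88
θ=181°: 0.47 -3.25
θ=270°: 0.83 -4.45
θ=348°: 0.72 -3.75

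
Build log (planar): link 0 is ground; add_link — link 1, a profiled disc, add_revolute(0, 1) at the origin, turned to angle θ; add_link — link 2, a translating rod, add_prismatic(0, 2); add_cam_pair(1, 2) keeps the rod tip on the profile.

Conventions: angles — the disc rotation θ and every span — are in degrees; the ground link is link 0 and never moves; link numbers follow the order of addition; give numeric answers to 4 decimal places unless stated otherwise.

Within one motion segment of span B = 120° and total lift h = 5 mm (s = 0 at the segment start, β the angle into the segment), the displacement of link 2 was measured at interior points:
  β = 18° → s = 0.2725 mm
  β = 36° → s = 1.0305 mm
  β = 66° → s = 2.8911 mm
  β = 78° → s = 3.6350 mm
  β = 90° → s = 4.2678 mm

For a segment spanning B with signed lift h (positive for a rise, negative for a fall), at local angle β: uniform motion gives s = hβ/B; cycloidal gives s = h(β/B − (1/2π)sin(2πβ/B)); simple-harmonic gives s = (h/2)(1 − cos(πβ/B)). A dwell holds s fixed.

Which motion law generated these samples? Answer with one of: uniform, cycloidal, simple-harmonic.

candidates at β/B = r: uniform s = h·r (linear in β); cycloidal s = h·(r − sin(2πr)/(2π)); simple-harmonic s = (h/2)(1 − cos(πr))
β=18°: printed 0.2725 | uniform 0.7500, cycloidal 0.1062, simple-harmonic 0.2725
β=36°: printed 1.0305 | uniform 1.5000, cycloidal 0.7432, simple-harmonic 1.0305
β=66°: printed 2.8911 | uniform 2.7500, cycloidal 2.9959, simple-harmonic 2.8911
β=78°: printed 3.6350 | uniform 3.2500, cycloidal 3.8938, simple-harmonic 3.6350
β=90°: printed 4.2678 | uniform 3.7500, cycloidal 4.5458, simple-harmonic 4.2678
only one law matches every sample → simple-harmonic

simple-harmonic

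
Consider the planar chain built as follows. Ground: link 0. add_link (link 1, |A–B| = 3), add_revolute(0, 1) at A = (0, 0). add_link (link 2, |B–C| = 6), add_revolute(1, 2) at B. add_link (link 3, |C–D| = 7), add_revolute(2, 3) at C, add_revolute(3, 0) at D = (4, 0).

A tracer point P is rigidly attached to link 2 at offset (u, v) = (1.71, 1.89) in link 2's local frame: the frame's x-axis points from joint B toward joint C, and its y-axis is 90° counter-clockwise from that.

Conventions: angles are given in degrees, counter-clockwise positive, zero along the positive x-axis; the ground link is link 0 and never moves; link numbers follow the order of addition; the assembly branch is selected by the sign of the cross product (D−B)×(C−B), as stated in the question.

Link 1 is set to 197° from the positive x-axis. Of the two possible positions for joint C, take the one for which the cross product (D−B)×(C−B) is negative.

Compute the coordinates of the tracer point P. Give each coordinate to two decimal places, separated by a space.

A=(0,0), D=(4.00,0)
B = A + 3.00·(cos197°, sin197°) = (-2.8689, -0.8771)
|BD| = 6.9247
circle(B,6.00) ∩ circle(D,7.00): a=2.5237, h=5.4434
  candidates: C₊=(-1.0551,4.8421) cross=37.694; C₋=(0.3239,-5.9571) cross=-37.694
  branch - wants cross < 0 → take C=(0.3239,-5.9571) (cross=-37.694)
ex = (C−B)/|BC| = (0.5321,-0.8467); ey = (0.8467,0.5321)
P = B + 1.71·ex + 1.89·ey = (-0.3588,-1.3192)

-0.36 -1.32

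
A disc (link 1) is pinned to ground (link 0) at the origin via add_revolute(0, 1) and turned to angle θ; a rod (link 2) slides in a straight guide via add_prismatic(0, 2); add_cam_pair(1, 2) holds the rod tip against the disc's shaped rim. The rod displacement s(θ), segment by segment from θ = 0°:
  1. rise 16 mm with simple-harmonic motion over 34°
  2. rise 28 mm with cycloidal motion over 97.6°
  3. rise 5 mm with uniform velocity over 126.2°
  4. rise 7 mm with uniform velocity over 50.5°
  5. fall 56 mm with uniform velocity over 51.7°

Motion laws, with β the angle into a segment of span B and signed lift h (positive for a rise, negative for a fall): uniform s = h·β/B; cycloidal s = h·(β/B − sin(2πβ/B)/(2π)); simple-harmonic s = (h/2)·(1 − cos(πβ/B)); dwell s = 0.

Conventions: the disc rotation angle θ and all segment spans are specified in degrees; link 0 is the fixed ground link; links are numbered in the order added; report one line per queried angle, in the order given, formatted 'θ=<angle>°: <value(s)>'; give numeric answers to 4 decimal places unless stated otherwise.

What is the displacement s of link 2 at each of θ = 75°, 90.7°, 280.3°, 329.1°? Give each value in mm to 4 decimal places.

segment 1 (0° to 34°, simple-harmonic, h = 16) is passed completely: s = 0.0000 + (16) = 16.0000
θ = 75° falls in segment 2 (34° to 131.6°, cycloidal, h = 28): β = 75 − 34 = 41°, B = 97.6°; Δs = 28·(0.4201 − sin(2π·0.4201)/(2π)) = 9.6174; s = 16.0000 + 9.6174 = 25.6174
θ = 90.7° falls in segment 2 (34° to 131.6°, cycloidal, h = 28): β = 90.7 − 34 = 56.7°, B = 97.6°; Δs = 28·(0.5809 − sin(2π·0.5809)/(2π)) = 18.4363; s = 16.0000 + 18.4363 = 34.4363
segment 2 (34° to 131.6°, cycloidal, h = 28) is passed completely: s = 16.0000 + (28) = 44.0000
segment 3 (131.6° to 257.8°, uniform, h = 5) is passed completely: s = 44.0000 + (5) = 49.0000
θ = 280.3° falls in segment 4 (257.8° to 308.3°, uniform, h = 7): β = 280.3 − 257.8 = 22.5°, B = 50.5°; Δs = 7·22.5/50.5 = 3.1188; s = 49.0000 + 3.1188 = 52.1188
segment 4 (257.8° to 308.3°, uniform, h = 7) is passed completely: s = 49.0000 + (7) = 56.0000
θ = 329.1° falls in segment 5 (308.3° to 360°, uniform, h = -56): β = 329.1 − 308.3 = 20.8°, B = 51.7°; Δs = -56·20.8/51.7 = -22.5300; s = 56.0000 − 22.5300 = 33.4700

θ=75°: 25.6174
θ=90.7°: 34.4363
θ=280.3°: 52.1188
θ=329.1°: 33.4700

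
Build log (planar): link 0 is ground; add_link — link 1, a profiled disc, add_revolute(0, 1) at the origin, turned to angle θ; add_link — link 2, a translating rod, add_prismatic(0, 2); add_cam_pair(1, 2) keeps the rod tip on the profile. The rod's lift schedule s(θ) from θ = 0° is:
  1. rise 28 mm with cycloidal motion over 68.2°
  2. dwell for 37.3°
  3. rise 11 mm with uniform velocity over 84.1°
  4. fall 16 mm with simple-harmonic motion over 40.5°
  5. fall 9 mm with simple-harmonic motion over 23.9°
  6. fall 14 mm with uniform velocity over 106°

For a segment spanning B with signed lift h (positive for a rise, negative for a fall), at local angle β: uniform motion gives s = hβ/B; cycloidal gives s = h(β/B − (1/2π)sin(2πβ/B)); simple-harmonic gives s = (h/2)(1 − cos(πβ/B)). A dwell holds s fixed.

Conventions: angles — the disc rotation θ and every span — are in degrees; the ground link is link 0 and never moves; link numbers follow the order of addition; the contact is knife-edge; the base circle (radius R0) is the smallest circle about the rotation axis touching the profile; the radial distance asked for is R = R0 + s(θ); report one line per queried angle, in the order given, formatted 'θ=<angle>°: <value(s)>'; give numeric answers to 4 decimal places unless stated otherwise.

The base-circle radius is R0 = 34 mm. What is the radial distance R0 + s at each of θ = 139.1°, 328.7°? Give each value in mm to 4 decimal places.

seg 1 [0°–68.2°] cycloidal, h=28: full span → s += 28 → s = 28.0000
seg 2 [68.2°–105.5°] dwell: s stays 28.0000
seg 3 [105.5°–189.6°] uniform, h=11: θ=139.1° here. β=33.6, B=84.1. 11·33.6/84.1 = 4.3948 → s = 32.3948
seg 3 [105.5°–189.6°] uniform, h=11: full span → s += 11 → s = 39.0000
seg 4 [189.6°–230.1°] simple-harmonic, h=-16: full span → s += -16 → s = 23.0000
seg 5 [230.1°–254°] simple-harmonic, h=-9: full span → s += -9 → s = 14.0000
seg 6 [254°–360°] uniform, h=-14: θ=328.7° here. β=74.7, B=106. -14·74.7/106 = -9.8660 → s = 4.1340
θ=139.1°: R = R0 + s = 34 + 32.3948 = 66.3948
θ=328.7°: R = R0 + s = 34 + 4.1340 = 38.1340

θ=139.1°: 66.3948
θ=328.7°: 38.1340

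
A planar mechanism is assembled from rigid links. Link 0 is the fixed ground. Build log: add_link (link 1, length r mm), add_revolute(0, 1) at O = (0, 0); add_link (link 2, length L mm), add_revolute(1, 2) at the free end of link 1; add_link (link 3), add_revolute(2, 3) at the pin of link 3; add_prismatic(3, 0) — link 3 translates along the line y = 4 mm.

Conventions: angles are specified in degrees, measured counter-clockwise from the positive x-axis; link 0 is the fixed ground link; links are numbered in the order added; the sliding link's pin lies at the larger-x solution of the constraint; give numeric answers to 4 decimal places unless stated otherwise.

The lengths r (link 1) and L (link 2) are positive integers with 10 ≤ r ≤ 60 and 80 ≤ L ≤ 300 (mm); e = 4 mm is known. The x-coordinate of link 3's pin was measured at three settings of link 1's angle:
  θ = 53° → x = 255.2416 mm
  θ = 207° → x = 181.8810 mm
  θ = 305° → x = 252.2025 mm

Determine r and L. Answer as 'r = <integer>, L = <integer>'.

constraint per measurement: (x − r cos θ)² + (r sin θ − e)² = L²
subtracting the θ₁ and θ₂ equations cancels the r² and L² terms:
r = (x₁² − x₂²) / (2[(x₁cos θ₁ + e sin θ₁) − (x₂cos θ₂ + e sin θ₂)]) = 50.0000 → r = 50
L² = (x₁ − r cos θ₁)² + (r sin θ₁ − e)² = 51983.9972 → L = 228.0000 → L = 228
check at θ₃=305°: x = 252.2025 (printed 252.2025) ✓

r = 50, L = 228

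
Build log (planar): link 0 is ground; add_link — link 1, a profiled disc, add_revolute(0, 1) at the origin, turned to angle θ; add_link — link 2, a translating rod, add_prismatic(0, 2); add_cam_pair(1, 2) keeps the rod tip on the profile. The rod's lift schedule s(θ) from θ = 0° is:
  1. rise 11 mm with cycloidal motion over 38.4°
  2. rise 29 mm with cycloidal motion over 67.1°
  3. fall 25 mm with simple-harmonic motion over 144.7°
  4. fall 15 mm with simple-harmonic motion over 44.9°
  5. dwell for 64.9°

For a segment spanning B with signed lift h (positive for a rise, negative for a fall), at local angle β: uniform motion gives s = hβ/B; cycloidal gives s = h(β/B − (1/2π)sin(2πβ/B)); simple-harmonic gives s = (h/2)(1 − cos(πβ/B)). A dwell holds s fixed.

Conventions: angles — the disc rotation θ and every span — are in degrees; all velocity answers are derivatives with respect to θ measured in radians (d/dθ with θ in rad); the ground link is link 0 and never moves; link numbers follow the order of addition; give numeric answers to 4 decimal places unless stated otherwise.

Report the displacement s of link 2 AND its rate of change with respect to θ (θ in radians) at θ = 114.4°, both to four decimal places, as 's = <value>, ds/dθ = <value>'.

seg 1 [0°–38.4°] cycloidal, h=11: full span → s += 11 → s = 11.0000
seg 2 [38.4°–105.5°] cycloidal, h=29: full span → s += 29 → s = 40.0000
seg 3 [105.5°–250.2°] simple-harmonic, h=-25: θ=114.4° here. β=8.9, B=144.7. -25/2·(1 − cos(π·0.0615)) = -0.2326 → s = 39.7674
velocity in seg [105.5°–250.2°] (simple-harmonic), θ in radians: β = 8.9° = 0.1553 rad, B = 144.7° = 2.5255 rad; ds/dθ = (πh/(2B)) sin(πβ/B) = (π·(-25)/(2·2.5255)) sin(π·0.0615) = -2.985928 mm/rad

s = 39.7674, ds/dθ = -2.9859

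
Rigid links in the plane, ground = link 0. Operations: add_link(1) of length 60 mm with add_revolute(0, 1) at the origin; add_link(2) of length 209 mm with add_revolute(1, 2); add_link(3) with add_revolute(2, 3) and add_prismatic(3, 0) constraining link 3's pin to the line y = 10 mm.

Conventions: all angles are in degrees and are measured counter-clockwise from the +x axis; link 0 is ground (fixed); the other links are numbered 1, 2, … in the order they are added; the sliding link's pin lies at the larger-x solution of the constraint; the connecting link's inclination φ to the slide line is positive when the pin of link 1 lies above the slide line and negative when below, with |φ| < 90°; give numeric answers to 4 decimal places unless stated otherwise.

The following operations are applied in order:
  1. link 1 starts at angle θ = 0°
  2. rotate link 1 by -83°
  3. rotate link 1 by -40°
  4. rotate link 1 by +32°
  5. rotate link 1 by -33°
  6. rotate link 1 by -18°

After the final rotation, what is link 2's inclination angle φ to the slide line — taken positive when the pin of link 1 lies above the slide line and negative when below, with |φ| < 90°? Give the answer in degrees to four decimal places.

geometry: r = 60 mm, L = 209 mm, e = 10 mm; θ starts at 0°
rotate link 1 by -83°: θ ← 0° -83° = -83°
rotate link 1 by -40°: θ ← -83° -40° = -123°
rotate link 1 by +32°: θ ← -123° +32° = -91°
rotate link 1 by -33°: θ ← -91° -33° = -124°
rotate link 1 by -18°: θ ← -124° -18° = -142°
h = r sin θ − e = -36.939689 − 10 = -46.939689
sin φ = h / L = -46.939689 / 209 = -0.22459181
φ = arcsin(-0.22459181) = -12.978876°

-12.9789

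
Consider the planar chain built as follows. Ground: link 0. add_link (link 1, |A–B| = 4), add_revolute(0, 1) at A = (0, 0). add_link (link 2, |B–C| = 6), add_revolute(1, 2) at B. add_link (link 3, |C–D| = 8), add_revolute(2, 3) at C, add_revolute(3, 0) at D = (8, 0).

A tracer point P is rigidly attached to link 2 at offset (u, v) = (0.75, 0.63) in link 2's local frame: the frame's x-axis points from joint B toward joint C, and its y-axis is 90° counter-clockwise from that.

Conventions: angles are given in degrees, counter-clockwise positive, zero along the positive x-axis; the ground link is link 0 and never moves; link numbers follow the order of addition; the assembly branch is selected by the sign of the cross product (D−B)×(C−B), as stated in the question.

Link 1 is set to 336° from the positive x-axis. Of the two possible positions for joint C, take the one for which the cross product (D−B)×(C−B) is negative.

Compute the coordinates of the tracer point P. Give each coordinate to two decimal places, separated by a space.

A=(0,0), D=(8.00,0)
B = A + 4.00·(cos336°, sin336°) = (3.6542, -1.6269)
|BD| = 4.6404
circle(B,6.00) ∩ circle(D,8.00): a=-0.6968, h=5.9594
  candidates: C₊=(0.9122,3.7099) cross=27.654; C₋=(5.0910,-7.4524) cross=-27.654
  branch - wants cross < 0 → take C=(5.0910,-7.4524) (cross=-27.654)
ex = (C−B)/|BC| = (0.2395,-0.9709); ey = (0.9709,0.2395)
P = B + 0.75·ex + 0.63·ey = (4.4455,-2.2043)

4.45 -2.20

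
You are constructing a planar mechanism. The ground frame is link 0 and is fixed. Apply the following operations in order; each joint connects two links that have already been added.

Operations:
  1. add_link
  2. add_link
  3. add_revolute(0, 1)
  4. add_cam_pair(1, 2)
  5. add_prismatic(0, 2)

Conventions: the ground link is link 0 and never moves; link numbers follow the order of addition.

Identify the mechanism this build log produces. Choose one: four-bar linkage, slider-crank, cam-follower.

links: 3 (incl. ground); joints: 1 revolute, 1 prismatic, 1 higher (cam) pair, forming one closed loop
3 links, revolute + prismatic + higher pair in one loop → cam-follower

cam-follower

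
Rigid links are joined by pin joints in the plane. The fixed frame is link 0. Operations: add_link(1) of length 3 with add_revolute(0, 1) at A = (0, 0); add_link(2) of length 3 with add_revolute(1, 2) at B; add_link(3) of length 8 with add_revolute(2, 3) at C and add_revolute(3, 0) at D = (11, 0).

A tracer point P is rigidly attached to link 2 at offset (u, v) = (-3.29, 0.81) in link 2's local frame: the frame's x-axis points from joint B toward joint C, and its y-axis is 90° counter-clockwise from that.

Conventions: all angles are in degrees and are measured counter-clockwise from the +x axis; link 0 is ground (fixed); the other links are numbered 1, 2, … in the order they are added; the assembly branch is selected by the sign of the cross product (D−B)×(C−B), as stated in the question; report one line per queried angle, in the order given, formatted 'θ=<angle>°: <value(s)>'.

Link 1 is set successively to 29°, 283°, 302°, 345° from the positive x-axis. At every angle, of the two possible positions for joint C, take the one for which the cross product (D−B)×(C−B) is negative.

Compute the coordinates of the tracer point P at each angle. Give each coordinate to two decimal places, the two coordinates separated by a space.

A=(0,0), D=(11.00,0)
θ=29°: B = A + 3.00·(cos29°, sin29°) = (2.6239, 1.4544)
θ=29°: |BD| = 8.5015
θ=29°: circle(B,3.00) ∩ circle(D,8.00): a=1.0160, h=2.8227
θ=29°:   candidates: C₊=(4.1078,4.0617) cross=23.997; C₋=(3.1420,-1.5005) cross=-23.997
θ=29°:   branch - wants cross < 0 → take C=(3.1420,-1.5005) (cross=-23.997)
θ=29°: ex = (C−B)/|BC| = (0.1727,-0.9850); ey = (0.9850,0.1727)
θ=29°: P = B + -3.29·ex + 0.81·ey = (2.8535,4.8349)
θ=283°: B = A + 3.00·(cos283°, sin283°) = (0.6749, -2.9231)
θ=283°: |BD| = 10.7309
θ=283°: circle(B,3.00) ∩ circle(D,8.00): a=2.8028, h=1.0697
θ=283°:   candidates: C₊=(3.0803,-1.1303) cross=11.479; C₋=(3.6631,-3.1889) cross=-11.479
θ=283°:   branch - wants cross < 0 → take C=(3.6631,-3.1889) (cross=-11.479)
θ=283°: ex = (C−B)/|BC| = (0.9961,-0.0886); ey = (0.0886,0.9961)
θ=283°: P = B + -3.29·ex + 0.81·ey = (-2.5304,-1.8248)
θ=302°: B = A + 3.00·(cos302°, sin302°) = (1.5898, -2.5441)
θ=302°: |BD| = 9.7481
θ=302°: circle(B,3.00) ∩ circle(D,8.00): a=2.0530, h=2.1875
θ=302°:   candidates: C₊=(3.0007,0.1034) cross=21.324; C₋=(4.1425,-4.1200) cross=-21.324
θ=302°:   branch - wants cross < 0 → take C=(4.1425,-4.1200) (cross=-21.324)
θ=302°: ex = (C−B)/|BC| = (0.8509,-0.5253); ey = (0.5253,0.8509)
θ=302°: P = B + -3.29·ex + 0.81·ey = (-0.7843,-0.1267)
θ=345°: B = A + 3.00·(cos345°, sin345°) = (2.8978, -0.7765)
θ=345°: |BD| = 8.1393
θ=345°: circle(B,3.00) ∩ circle(D,8.00): a=0.6910, h=2.9193
θ=345°:   candidates: C₊=(3.3072,2.1955) cross=23.761; C₋=(3.8641,-3.6166) cross=-23.761
θ=345°:   branch - wants cross < 0 → take C=(3.8641,-3.6166) (cross=-23.761)
θ=345°: ex = (C−B)/|BC| = (0.3221,-0.9467); ey = (0.9467,0.3221)
θ=345°: P = B + -3.29·ex + 0.81·ey = (2.6048,2.5991)

θ=29°: 2.85 4.83
θ=283°: -2.53 -1.82
θ=302°: -0.78 -0.13
θ=345°: 2.60 2.60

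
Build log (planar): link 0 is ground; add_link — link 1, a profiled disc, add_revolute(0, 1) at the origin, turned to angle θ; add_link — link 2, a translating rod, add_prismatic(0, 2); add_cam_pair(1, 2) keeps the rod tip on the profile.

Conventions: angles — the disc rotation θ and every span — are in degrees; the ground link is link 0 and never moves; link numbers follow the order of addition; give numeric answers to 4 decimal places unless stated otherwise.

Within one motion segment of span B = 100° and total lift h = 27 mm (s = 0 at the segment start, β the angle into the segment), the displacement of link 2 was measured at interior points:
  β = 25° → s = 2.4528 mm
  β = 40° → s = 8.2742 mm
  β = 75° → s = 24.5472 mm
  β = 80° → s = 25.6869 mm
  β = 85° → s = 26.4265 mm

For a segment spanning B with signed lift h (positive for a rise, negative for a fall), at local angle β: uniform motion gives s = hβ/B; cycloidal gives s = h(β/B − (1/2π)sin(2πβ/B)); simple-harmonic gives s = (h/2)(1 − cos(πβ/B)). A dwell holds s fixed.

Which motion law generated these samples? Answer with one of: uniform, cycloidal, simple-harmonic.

candidates at β/B = r: uniform s = h·r (linear in β); cycloidal s = h·(r − sin(2πr)/(2π)); simple-harmonic s = (h/2)(1 − cos(πr))
β=25°: printed 2.4528 | uniform 6.7500, cycloidal 2.4528, simple-harmonic 3.9541
β=40°: printed 8.2742 | uniform 10.8000, cycloidal 8.2742, simple-harmonic 9.3283
β=75°: printed 24.5472 | uniform 20.2500, cycloidal 24.5472, simple-harmonic 23.0459
β=80°: printed 25.6869 | uniform 21.6000, cycloidal 25.6869, simple-harmonic 24.4217
β=85°: printed 26.4265 | uniform 22.9500, cycloidal 26.4265, simple-harmonic 25.5286
only one law matches every sample → cycloidal

cycloidal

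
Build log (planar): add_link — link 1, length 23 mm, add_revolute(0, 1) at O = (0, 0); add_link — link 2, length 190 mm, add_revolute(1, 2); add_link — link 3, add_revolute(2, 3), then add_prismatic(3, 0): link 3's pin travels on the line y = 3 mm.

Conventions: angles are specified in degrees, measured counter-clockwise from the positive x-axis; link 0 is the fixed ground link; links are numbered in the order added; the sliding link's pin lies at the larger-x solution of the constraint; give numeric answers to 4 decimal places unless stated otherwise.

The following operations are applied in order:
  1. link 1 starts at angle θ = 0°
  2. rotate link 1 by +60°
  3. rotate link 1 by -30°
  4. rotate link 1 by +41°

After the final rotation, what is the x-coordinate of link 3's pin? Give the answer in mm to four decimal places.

geometry: r = 23 mm, L = 190 mm, e = 3 mm; θ starts at 0°
rotate link 1 by +60°: θ ← 0° +60° = 60°
rotate link 1 by -30°: θ ← 60° -30° = 30°
rotate link 1 by +41°: θ ← 30° +41° = 71°
crank pin P = (r cos θ, r sin θ) = (7.488068, 21.746927)
h = r sin θ − e = 21.746927 − 3 = 18.746927
x = r cos θ + √(L² − h²) = 7.488068 + 189.072877 = 196.560944

196.5609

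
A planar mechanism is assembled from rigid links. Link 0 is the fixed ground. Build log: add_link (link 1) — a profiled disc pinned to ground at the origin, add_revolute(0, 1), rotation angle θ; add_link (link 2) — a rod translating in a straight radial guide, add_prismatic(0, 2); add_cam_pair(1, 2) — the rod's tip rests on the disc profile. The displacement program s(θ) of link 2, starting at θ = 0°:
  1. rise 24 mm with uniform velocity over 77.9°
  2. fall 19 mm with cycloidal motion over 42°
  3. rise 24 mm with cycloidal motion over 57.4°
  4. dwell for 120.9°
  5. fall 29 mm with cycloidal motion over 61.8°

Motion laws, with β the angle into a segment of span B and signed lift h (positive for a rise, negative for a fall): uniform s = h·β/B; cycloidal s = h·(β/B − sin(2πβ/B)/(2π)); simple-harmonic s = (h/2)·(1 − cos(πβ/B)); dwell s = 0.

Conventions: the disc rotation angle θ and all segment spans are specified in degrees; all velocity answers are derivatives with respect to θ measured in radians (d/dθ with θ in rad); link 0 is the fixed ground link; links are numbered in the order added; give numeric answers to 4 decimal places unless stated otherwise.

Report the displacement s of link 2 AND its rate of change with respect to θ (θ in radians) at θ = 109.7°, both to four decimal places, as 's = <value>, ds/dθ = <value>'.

seg 1 [0°–77.9°] uniform, h=24: full span → s += 24 → s = 24.0000
seg 2 [77.9°–119.9°] cycloidal, h=-19: θ=109.7° here. β=31.8, B=42. -19·(0.7571 − sin(2π·0.7571)/(2π)) = -17.4066 → s = 6.5934
velocity in seg [77.9°–119.9°] (cycloidal), θ in radians: β = 31.8° = 0.5550 rad, B = 42° = 0.7330 rad; ds/dθ = (h/B)(1 − cos(2πβ/B)) = ((-19)/0.7330)(1 − cos(2π·0.7571)) = -24.756644 mm/rad

s = 6.5934, ds/dθ = -24.7566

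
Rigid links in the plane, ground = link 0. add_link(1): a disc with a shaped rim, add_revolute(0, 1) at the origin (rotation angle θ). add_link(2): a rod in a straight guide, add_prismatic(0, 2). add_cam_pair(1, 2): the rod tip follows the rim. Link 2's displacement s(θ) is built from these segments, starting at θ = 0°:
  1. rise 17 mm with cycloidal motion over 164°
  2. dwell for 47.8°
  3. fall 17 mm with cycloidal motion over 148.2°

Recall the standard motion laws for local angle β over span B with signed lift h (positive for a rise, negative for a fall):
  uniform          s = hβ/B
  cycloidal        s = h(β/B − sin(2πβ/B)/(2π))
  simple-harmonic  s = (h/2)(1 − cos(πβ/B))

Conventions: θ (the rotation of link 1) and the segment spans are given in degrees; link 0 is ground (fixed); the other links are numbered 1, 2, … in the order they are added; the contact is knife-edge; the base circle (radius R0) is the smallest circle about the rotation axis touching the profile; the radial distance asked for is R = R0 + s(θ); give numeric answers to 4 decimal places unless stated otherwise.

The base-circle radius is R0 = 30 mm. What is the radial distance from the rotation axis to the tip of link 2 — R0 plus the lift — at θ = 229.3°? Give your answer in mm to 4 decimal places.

segment 1 (0° to 164°, cycloidal, h = 17) is passed completely: s = 0.0000 + (17) = 17.0000
segment 2 (164° to 211.8°, dwell): s unchanged at 17.0000
θ = 229.3° falls in segment 3 (211.8° to 360°, cycloidal, h = -17): β = 229.3 − 211.8 = 17.5°, B = 148.2°; Δs = -17·(0.1181 − sin(2π·0.1181)/(2π)) = -0.1792; s = 17.0000 − 0.1792 = 16.8208
R = R0 + s = 30 + 16.8208 = 46.8208

46.8208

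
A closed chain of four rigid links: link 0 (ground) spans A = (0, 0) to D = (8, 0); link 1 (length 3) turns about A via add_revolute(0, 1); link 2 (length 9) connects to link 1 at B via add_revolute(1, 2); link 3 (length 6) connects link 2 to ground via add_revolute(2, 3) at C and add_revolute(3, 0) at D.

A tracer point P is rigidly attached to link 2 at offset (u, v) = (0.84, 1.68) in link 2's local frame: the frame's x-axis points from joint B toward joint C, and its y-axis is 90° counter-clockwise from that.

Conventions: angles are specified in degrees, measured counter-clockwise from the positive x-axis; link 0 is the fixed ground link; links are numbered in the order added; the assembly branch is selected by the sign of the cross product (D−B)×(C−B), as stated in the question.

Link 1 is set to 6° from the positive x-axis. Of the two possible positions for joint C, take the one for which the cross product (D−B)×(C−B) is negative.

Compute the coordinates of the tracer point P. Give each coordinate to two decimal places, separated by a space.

A=(0,0), D=(8.00,0)
B = A + 3.00·(cos6°, sin6°) = (2.9836, 0.3136)
|BD| = 5.0262
circle(B,9.00) ∩ circle(D,6.00): a=6.9896, h=5.6697
  candidates: C₊=(10.3133,5.5361) cross=28.497; C₋=(9.6059,-5.7811) cross=-28.497
  branch - wants cross < 0 → take C=(9.6059,-5.7811) (cross=-28.497)
ex = (C−B)/|BC| = (0.7358,-0.6772); ey = (0.6772,0.7358)
P = B + 0.84·ex + 1.68·ey = (4.7393,0.9809)

4.74 0.98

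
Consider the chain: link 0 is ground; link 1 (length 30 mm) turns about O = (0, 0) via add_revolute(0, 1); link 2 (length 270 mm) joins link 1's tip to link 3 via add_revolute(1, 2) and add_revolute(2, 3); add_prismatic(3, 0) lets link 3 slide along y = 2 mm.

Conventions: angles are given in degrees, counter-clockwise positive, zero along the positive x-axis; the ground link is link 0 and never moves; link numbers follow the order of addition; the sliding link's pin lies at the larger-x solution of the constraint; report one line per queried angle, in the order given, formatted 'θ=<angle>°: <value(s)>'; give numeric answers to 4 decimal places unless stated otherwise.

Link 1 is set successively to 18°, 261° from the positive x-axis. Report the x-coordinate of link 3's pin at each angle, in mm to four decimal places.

geometry: r = 30 mm, L = 270 mm, e = 2 mm
θ=18°: crank pin P = (r cos θ, r sin θ) = (28.531695, 9.270510)
θ=18°: h = r sin θ − e = 9.270510 − 2 = 7.270510
θ=18°: x = r cos θ + √(L² − h²) = 28.531695 + 269.902093 = 298.433788
θ=261°: crank pin P = (r cos θ, r sin θ) = (-4.693034, -29.630650)
θ=261°: h = r sin θ − e = -29.630650 − 2 = -31.630650
θ=261°: x = r cos θ + √(L² − h²) = -4.693034 + 268.140825 = 263.447791

θ=18°: 298.4338
θ=261°: 263.4478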